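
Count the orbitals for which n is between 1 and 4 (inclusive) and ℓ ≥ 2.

17

For each n in the range, tally the orbitals obeying ℓ ≥ 2:
n=3 → 5; n=4 → 12.
Total orbitals: 5 + 12 = 17.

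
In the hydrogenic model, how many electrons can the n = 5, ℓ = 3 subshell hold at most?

A subshell with ℓ = 3 has 2ℓ+1 = 7 orbitals, each holding 2 electrons (spin ±1/2), so 7 × 2 = 14.

14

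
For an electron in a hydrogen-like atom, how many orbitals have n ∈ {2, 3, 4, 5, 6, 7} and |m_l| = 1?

42

Per-shell orbital counts meeting the constraint:
n=2 → 2; n=3 → 4; n=4 → 6; n=5 → 8; n=6 → 10; n=7 → 12.
Total orbitals: 2 + 4 + 6 + 8 + 10 + 12 = 42.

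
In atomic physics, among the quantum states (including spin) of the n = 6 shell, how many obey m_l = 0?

12

For n = 6, l ranges over 0 … 5.
Per l-value: l=0 → 1; l=1 → 1; l=2 → 1; l=3 → 1; l=4 → 1; l=5 → 1.
Orbitals: 1 + 1 + 1 + 1 + 1 + 1 = 6. Each orbital carries two spin states, so 6 × 2 = 12 states.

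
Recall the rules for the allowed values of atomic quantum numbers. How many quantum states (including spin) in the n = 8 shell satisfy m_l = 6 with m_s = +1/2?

Go through l = 0, …, 7 (the values permitted for n = 8).
The (l, m_l) pairs meeting m_l = 6 give: l=6 → 1; l=7 → 1.
Orbitals: 1 + 1 = 2. With m_s fixed to a single value there is one state per orbital, giving 2 states.

2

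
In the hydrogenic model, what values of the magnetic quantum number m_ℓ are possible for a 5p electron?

The 5p subshell has ℓ = 1, and m_ℓ takes every integer from −ℓ to +ℓ. With ℓ = 1 that gives the 3 values -1, 0, 1.

-1, 0, 1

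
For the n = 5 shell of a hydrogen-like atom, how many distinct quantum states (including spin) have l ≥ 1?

Per l-value: l=1 → 3; l=2 → 5; l=3 → 7; l=4 → 9.
Orbitals: 3 + 5 + 7 + 9 = 24. Each orbital carries two spin states, so 24 × 2 = 48 states.

48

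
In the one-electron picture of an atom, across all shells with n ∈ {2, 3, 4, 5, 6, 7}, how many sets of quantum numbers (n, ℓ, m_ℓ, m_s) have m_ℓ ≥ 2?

70

For each n in the range, tally the orbitals obeying m_ℓ ≥ 2:
n=3 → 1; n=4 → 3; n=5 → 6; n=6 → 10; n=7 → 15.
Orbitals: 1 + 3 + 6 + 10 + 15 = 35. Including both spin states (m_s = ±1/2) gives 2 × 35 = 70 states.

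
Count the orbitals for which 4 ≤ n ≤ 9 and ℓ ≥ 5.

Count contributing orbitals for each principal shell:
n=6 → 11; n=7 → 24; n=8 → 39; n=9 → 56.
Total orbitals: 11 + 24 + 39 + 56 = 130.

130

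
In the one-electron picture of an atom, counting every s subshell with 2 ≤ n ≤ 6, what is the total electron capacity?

10

An s subshell (ℓ = 0) exists for every n ≥ 1, so shells n = 2, 3, 4, 5, 6 each contribute one — 5 subshells.
Since each s subshell holds 2(2·0+1) = 2 electrons, the total is 5 × 2 = 10.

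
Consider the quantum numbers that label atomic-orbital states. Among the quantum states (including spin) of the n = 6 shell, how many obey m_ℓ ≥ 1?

30

The n = 6 shell has ℓ = 0 through 5; check each.
Orbitals with m_ℓ ≥ 1, by ℓ: ℓ=1 → 1; ℓ=2 → 2; ℓ=3 → 3; ℓ=4 → 4; ℓ=5 → 5.
Orbitals: 1 + 2 + 3 + 4 + 5 = 15. Each orbital carries two spin states, so 15 × 2 = 30 states.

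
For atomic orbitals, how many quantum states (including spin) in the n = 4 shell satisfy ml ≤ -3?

Orbitals with ml ≤ -3, by l: l=3 → 1.
Orbitals: 1. Each orbital carries two spin states, so 1 × 2 = 2 states.

2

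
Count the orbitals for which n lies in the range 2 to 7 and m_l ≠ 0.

Go shell by shell, enumerating (l, m_l) with m_l ≠ 0:
n=2 → 2; n=3 → 6; n=4 → 12; n=5 → 20; n=6 → 30; n=7 → 42.
Total orbitals: 2 + 6 + 12 + 20 + 30 + 42 = 112.

112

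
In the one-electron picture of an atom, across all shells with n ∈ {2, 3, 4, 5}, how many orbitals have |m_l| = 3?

Count contributing orbitals for each principal shell:
n=4 → 2; n=5 → 4.
Total orbitals: 2 + 4 = 6.

6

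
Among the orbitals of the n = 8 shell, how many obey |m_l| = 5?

Go through l = 0, …, 7 (the values permitted for n = 8).
Orbitals with |m_l| = 5, by l: l=5 → 2; l=6 → 2; l=7 → 2.
Total orbitals: 2 + 2 + 2 = 6.

6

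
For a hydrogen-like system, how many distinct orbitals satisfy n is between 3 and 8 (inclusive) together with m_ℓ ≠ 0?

166

Go shell by shell, enumerating (ℓ, m_ℓ) with m_ℓ ≠ 0:
n=3 → 6; n=4 → 12; n=5 → 20; n=6 → 30; n=7 → 42; n=8 → 56.
Total orbitals: 6 + 12 + 20 + 30 + 42 + 56 = 166.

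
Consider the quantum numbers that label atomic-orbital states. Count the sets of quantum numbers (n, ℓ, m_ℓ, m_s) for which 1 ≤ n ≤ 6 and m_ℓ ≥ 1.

70

For each n in the range, tally the orbitals obeying m_ℓ ≥ 1:
n=2 → 1; n=3 → 3; n=4 → 6; n=5 → 10; n=6 → 15.
Orbitals: 1 + 3 + 6 + 10 + 15 = 35. Including both spin states (m_s = ±1/2) gives 2 × 35 = 70 states.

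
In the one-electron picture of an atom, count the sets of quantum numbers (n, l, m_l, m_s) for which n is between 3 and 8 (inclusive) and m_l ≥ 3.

70

For each n in the range, tally the orbitals obeying m_l ≥ 3:
n=4 → 1; n=5 → 3; n=6 → 6; n=7 → 10; n=8 → 15.
Orbitals: 1 + 3 + 6 + 10 + 15 = 35. Including both spin states (m_s = ±1/2) gives 2 × 35 = 70 states.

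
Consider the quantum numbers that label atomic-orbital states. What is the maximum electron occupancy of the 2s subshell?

2

A subshell with l = 0 has 2l+1 = 1 orbital, each holding 2 electrons (spin ±1/2), so 1 × 2 = 2.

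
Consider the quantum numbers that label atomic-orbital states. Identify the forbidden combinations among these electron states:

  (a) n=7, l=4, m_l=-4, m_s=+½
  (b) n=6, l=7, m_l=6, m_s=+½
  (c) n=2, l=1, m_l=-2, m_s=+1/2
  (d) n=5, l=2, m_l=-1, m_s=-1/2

(b) and (c)

(b) has l = 7 ≥ n = 6, violating 0 ≤ l ≤ n−1.
(c) has |m_l| = 2 > l = 1, violating −l ≤ m_l ≤ l.
The remaining sets (a), (d) satisfy all four rules.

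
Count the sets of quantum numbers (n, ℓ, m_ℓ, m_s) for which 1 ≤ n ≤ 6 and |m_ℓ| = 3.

24

Work shell by shell — for each n, count the (ℓ, m_ℓ) pairs that satisfy |m_ℓ| = 3:
n=4 → 2; n=5 → 4; n=6 → 6.
Orbitals: 2 + 4 + 6 = 12. Including both spin states (m_s = ±1/2) gives 2 × 12 = 24 states.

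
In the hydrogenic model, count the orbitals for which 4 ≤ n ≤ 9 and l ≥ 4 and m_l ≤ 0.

For each n in the range, tally the orbitals obeying l ≥ 4 and m_l ≤ 0:
n=5 → 5; n=6 → 11; n=7 → 18; n=8 → 26; n=9 → 35.
Total orbitals: 5 + 11 + 18 + 26 + 35 = 95.

95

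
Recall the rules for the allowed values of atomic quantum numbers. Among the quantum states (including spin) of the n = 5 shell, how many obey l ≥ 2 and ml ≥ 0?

24

Per l-value: l=2 → 3; l=3 → 4; l=4 → 5.
Orbitals: 3 + 4 + 5 = 12. Each orbital carries two spin states, so 12 × 2 = 24 states.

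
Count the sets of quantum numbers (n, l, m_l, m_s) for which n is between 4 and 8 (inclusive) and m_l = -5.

12

Treat each shell separately and count matching orbitals:
n=6 → 1; n=7 → 2; n=8 → 3.
Orbitals: 1 + 2 + 3 = 6. Including both spin states (m_s = ±1/2) gives 2 × 6 = 12 states.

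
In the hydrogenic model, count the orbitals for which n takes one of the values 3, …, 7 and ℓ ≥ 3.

90

Count contributing orbitals for each principal shell:
n=4 → 7; n=5 → 16; n=6 → 27; n=7 → 40.
Total orbitals: 7 + 16 + 27 + 40 = 90.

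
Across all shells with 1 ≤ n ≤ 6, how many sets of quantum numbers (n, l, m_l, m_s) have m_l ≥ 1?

70

Per-shell orbital counts meeting the constraint:
n=2 → 1; n=3 → 3; n=4 → 6; n=5 → 10; n=6 → 15.
Orbitals: 1 + 3 + 6 + 10 + 15 = 35. Including both spin states (m_s = ±1/2) gives 2 × 35 = 70 states.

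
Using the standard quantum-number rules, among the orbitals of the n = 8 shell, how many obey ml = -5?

3

With n = 8 the allowed l are 0, 1, …, 7.
Orbitals with ml = -5, by l: l=5 → 1; l=6 → 1; l=7 → 1.
Total orbitals: 1 + 1 + 1 = 3.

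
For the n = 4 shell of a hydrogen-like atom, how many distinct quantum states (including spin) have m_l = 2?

4

The n = 4 shell has l = 0 through 3; check each.
The (l, m_l) pairs meeting m_l = 2 give: l=2 → 1; l=3 → 1.
Orbitals: 1 + 1 = 2. Each orbital carries two spin states, so 2 × 2 = 4 states.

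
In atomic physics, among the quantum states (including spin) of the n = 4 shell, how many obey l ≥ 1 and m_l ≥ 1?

12

Go through l = 0, …, 3 (the values permitted for n = 4).
Orbitals with l ≥ 1 and m_l ≥ 1, by l: l=1 → 1; l=2 → 2; l=3 → 3.
Orbitals: 1 + 2 + 3 = 6. Each orbital carries two spin states, so 6 × 2 = 12 states.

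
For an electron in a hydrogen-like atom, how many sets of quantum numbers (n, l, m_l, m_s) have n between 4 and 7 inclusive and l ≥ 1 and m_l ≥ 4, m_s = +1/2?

10

For each n in the range, tally the orbitals obeying l ≥ 1 and m_l ≥ 4:
n=5 → 1; n=6 → 3; n=7 → 6.
Orbitals: 1 + 3 + 6 = 10. With m_s fixed to +1/2 there is one state per orbital, so 10 states.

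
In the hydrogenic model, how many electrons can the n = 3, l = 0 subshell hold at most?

A subshell with l = 0 has 2l+1 = 1 orbital, each holding 2 electrons (spin ±1/2), so 1 × 2 = 2.

2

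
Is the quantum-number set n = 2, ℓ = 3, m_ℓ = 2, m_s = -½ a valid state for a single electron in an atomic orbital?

No

The orbital quantum number must satisfy 0 ≤ ℓ ≤ n−1. With n = 2 the allowed ℓ values are 0, 1, so ℓ = 3 is out of range.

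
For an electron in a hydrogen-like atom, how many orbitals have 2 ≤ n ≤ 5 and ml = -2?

6

For each n in the range, tally the orbitals obeying ml = -2:
n=3 → 1; n=4 → 2; n=5 → 3.
Total orbitals: 1 + 2 + 3 = 6.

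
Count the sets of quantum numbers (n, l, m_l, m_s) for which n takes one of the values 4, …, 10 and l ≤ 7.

636

For each n in the range, tally the orbitals obeying l ≤ 7:
n=4 → 16; n=5 → 25; n=6 → 36; n=7 → 49; n=8 → 64; n=9 → 64; n=10 → 64.
Orbitals: 16 + 25 + 36 + 49 + 64 + 64 + 64 = 318. Including both spin states (m_s = ±1/2) gives 2 × 318 = 636 states.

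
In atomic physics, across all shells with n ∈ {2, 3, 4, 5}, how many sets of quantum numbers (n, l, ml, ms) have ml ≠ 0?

Treat each shell separately and count matching orbitals:
n=2 → 2; n=3 → 6; n=4 → 12; n=5 → 20.
Orbitals: 2 + 6 + 12 + 20 = 40. Including both spin states (ms = ±1/2) gives 2 × 40 = 80 states.

80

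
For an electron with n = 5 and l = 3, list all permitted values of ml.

-3, -2, -1, 0, 1, 2, 3

ml takes every integer from −l to +l. With l = 3 that gives the 7 values -3, -2, -1, 0, 1, 2, 3.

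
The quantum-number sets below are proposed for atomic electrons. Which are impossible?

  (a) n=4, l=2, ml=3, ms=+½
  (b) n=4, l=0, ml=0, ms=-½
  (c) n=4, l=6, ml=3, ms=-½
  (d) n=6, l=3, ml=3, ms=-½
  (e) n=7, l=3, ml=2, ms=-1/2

(a) and (c)

(a) has |ml| = 3 > l = 2, violating −l ≤ ml ≤ l.
(c) has l = 6 ≥ n = 4, violating 0 ≤ l ≤ n−1.
The remaining sets (b), (d), (e) satisfy all four rules.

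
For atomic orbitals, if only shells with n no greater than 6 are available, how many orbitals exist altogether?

Total orbitals = 1² + 2² + 3² + 4² + 5² + 6² = 91.

91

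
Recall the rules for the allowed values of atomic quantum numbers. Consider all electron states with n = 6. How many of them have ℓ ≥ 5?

22

With n = 6 the allowed ℓ are 0, 1, …, 5.
The (ℓ, m_ℓ) pairs meeting ℓ ≥ 5 give: ℓ=5 → 11.
Orbitals: 11. Each orbital carries two spin states, so 11 × 2 = 22 states.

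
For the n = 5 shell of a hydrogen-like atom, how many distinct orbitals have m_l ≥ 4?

Go through l = 0, …, 4 (the values permitted for n = 5).
Contributions: l=4 → 1.
Total orbitals: 1.

1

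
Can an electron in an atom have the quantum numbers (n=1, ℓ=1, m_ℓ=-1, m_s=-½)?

The orbital quantum number must satisfy 0 ≤ ℓ ≤ n−1. With n = 1 the allowed ℓ values are 0, so ℓ = 1 is out of range.

Not allowed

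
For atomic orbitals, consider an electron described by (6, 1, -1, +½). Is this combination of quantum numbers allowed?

Valid

n = 6 is a positive integer. ℓ = 1 satisfies 0 ≤ ℓ ≤ n−1 = 5. m_ℓ = -1 lies in the range −ℓ … +ℓ (here −1 … 1). m_s = +1/2 is one of ±1/2.
All four constraints are satisfied.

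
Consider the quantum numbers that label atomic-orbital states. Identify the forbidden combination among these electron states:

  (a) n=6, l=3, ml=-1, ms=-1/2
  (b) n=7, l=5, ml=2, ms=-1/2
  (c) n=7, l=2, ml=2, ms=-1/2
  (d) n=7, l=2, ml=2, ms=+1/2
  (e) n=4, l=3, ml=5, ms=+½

(e)

(e) has |ml| = 5 > l = 3, violating −l ≤ ml ≤ l.
The remaining sets (a), (b), (c), (d) satisfy all four rules.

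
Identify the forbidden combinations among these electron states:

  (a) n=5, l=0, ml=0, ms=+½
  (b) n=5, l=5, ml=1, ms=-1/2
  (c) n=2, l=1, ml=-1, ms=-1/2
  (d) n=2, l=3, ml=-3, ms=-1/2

(b) and (d)

(b) has l = 5 ≥ n = 5, violating 0 ≤ l ≤ n−1.
(d) has l = 3 ≥ n = 2, violating 0 ≤ l ≤ n−1.
The remaining sets (a), (c) satisfy all four rules.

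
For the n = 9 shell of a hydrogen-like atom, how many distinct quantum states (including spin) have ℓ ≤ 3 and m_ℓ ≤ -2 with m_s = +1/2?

The n = 9 shell has ℓ = 0 through 8; check each.
The (ℓ, m_ℓ) pairs meeting ℓ ≤ 3 and m_ℓ ≤ -2 give: ℓ=2 → 1; ℓ=3 → 2.
Orbitals: 1 + 2 = 3. With m_s fixed to a single value there is one state per orbital, giving 3 states.

3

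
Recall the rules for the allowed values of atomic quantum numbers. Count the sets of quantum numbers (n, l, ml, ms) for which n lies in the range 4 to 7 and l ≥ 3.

180

Per-shell orbital counts meeting the constraint:
n=4 → 7; n=5 → 16; n=6 → 27; n=7 → 40.
Orbitals: 7 + 16 + 27 + 40 = 90. Including both spin states (ms = ±1/2) gives 2 × 90 = 180 states.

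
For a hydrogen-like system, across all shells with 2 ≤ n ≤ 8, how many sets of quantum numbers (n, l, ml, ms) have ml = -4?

20

Work shell by shell — for each n, count the (l, ml) pairs that satisfy ml = -4:
n=5 → 1; n=6 → 2; n=7 → 3; n=8 → 4.
Orbitals: 1 + 2 + 3 + 4 = 10. Including both spin states (ms = ±1/2) gives 2 × 10 = 20 states.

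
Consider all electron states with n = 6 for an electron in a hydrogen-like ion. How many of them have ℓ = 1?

6

The (ℓ, m_ℓ) pairs meeting ℓ = 1 give: ℓ=1 → 3.
Orbitals: 3. Each orbital carries two spin states, so 3 × 2 = 6 states.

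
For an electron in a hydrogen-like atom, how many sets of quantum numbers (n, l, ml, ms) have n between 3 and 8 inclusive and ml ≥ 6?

Per-shell orbital counts meeting the constraint:
n=7 → 1; n=8 → 3.
Orbitals: 1 + 3 = 4. Including both spin states (ms = ±1/2) gives 2 × 4 = 8 states.

8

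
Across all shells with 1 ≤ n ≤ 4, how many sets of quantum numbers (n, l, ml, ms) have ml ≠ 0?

40

For each n in the range, tally the orbitals obeying ml ≠ 0:
n=2 → 2; n=3 → 6; n=4 → 12.
Orbitals: 2 + 6 + 12 = 20. Including both spin states (ms = ±1/2) gives 2 × 20 = 40 states.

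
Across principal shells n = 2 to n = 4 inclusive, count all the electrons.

Shell n has n² orbitals: 2²=4 + 3²=9 + 4²=16 = 29 orbitals.
Two spin states per orbital: 2 × 29 = 58 electrons.

58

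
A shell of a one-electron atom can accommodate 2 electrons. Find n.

n = 1

2n² = 2 ⇒ n² = 1 ⇒ n = 1.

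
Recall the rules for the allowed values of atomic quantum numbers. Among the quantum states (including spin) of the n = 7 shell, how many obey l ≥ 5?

48

Per l-value: l=5 → 11; l=6 → 13.
Orbitals: 11 + 13 = 24. Each orbital carries two spin states, so 24 × 2 = 48 states.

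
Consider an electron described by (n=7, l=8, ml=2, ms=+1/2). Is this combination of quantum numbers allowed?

Not allowed

The orbital quantum number must satisfy 0 ≤ l ≤ n−1. With n = 7 the allowed l values are 0, 1, 2, 3, 4, 5, 6, so l = 8 is out of range.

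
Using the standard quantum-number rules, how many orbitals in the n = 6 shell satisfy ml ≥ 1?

Go through l = 0, …, 5 (the values permitted for n = 6).
Contributions: l=1 → 1; l=2 → 2; l=3 → 3; l=4 → 4; l=5 → 5.
Total orbitals: 1 + 2 + 3 + 4 + 5 = 15.

15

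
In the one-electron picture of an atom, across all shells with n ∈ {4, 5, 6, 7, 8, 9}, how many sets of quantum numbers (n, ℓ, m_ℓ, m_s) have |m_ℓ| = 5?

40

Treat each shell separately and count matching orbitals:
n=6 → 2; n=7 → 4; n=8 → 6; n=9 → 8.
Orbitals: 2 + 4 + 6 + 8 = 20. Including both spin states (m_s = ±1/2) gives 2 × 20 = 40 states.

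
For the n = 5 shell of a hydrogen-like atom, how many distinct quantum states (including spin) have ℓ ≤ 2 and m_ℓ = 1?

With n = 5 the allowed ℓ are 0, 1, …, 4.
The (ℓ, m_ℓ) pairs meeting ℓ ≤ 2 and m_ℓ = 1 give: ℓ=1 → 1; ℓ=2 → 1.
Orbitals: 1 + 1 = 2. Each orbital carries two spin states, so 2 × 2 = 4 states.

4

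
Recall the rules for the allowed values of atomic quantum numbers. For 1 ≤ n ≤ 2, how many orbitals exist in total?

Total orbitals = 1² + 2² = 5.

5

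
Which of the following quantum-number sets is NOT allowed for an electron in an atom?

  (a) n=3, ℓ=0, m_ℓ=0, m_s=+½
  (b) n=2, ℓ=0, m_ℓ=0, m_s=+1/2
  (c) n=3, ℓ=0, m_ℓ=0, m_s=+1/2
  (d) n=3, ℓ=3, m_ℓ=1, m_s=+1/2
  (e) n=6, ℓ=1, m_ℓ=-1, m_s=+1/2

(d) has ℓ = 3 ≥ n = 3, violating 0 ≤ ℓ ≤ n−1.
The remaining sets (a), (b), (c), (e) satisfy all four rules.

(d)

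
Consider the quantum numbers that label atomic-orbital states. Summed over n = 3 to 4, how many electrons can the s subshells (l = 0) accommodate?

An s subshell (l = 0) exists for every n ≥ 1, so shells n = 3, 4 each contribute one — 2 subshells.
Since each s subshell holds 2(2·0+1) = 2 electrons, the total is 2 × 2 = 4.

4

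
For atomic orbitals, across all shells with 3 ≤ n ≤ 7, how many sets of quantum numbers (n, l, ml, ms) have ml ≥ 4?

Treat each shell separately and count matching orbitals:
n=5 → 1; n=6 → 3; n=7 → 6.
Orbitals: 1 + 3 + 6 = 10. Including both spin states (ms = ±1/2) gives 2 × 10 = 20 states.

20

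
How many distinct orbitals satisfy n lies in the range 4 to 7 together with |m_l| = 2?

28

Count contributing orbitals for each principal shell:
n=4 → 4; n=5 → 6; n=6 → 8; n=7 → 10.
Total orbitals: 4 + 6 + 8 + 10 = 28.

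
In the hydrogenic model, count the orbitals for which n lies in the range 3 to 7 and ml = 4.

6

For each n in the range, tally the orbitals obeying ml = 4:
n=5 → 1; n=6 → 2; n=7 → 3.
Total orbitals: 1 + 2 + 3 = 6.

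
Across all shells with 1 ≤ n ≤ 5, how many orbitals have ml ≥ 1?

For each n in the range, tally the orbitals obeying ml ≥ 1:
n=2 → 1; n=3 → 3; n=4 → 6; n=5 → 10.
Total orbitals: 1 + 3 + 6 + 10 = 20.

20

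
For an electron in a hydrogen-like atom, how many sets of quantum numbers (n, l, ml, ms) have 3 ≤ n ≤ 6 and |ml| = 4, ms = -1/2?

6

Go shell by shell, enumerating (l, ml) with |ml| = 4:
n=5 → 2; n=6 → 4.
Orbitals: 2 + 4 = 6. With ms fixed to -1/2 there is one state per orbital, so 6 states.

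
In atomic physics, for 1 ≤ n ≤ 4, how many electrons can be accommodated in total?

Total orbitals = 1² + 2² + 3² + 4² = 30. Doubling for spin gives 60 electrons.

60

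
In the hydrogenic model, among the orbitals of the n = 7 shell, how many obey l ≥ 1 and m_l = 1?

6

For n = 7, l ranges over 0 … 6.
Contributions: l=1 → 1; l=2 → 1; l=3 → 1; l=4 → 1; l=5 → 1; l=6 → 1.
Total orbitals: 1 + 1 + 1 + 1 + 1 + 1 = 6.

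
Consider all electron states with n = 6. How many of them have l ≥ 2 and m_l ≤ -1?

Per l-value: l=2 → 2; l=3 → 3; l=4 → 4; l=5 → 5.
Orbitals: 2 + 3 + 4 + 5 = 14. Each orbital carries two spin states, so 14 × 2 = 28 states.

28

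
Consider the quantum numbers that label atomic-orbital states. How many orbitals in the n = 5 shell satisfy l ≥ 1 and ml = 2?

For n = 5, l ranges over 0 … 4.
The (l, ml) pairs meeting l ≥ 1 and ml = 2 give: l=2 → 1; l=3 → 1; l=4 → 1.
Total orbitals: 1 + 1 + 1 = 3.

3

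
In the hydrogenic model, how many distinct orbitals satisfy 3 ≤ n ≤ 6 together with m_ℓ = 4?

3

Work shell by shell — for each n, count the (ℓ, m_ℓ) pairs that satisfy m_ℓ = 4:
n=5 → 1; n=6 → 2.
Total orbitals: 1 + 2 = 3.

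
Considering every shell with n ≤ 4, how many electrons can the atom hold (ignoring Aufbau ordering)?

60

Total orbitals = 1² + 2² + 3² + 4² = 30. Doubling for spin gives 60 electrons.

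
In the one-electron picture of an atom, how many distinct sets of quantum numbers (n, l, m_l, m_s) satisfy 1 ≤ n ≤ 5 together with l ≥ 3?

For each n in the range, tally the orbitals obeying l ≥ 3:
n=4 → 7; n=5 → 16.
Orbitals: 7 + 16 = 23. Including both spin states (m_s = ±1/2) gives 2 × 23 = 46 states.

46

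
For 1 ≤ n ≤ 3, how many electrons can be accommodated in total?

28

Total orbitals = 1² + 2² + 3² = 14. Doubling for spin gives 28 electrons.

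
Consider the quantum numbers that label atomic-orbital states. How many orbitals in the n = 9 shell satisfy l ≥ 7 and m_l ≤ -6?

With n = 9 the allowed l are 0, 1, …, 8.
Orbitals with l ≥ 7 and m_l ≤ -6, by l: l=7 → 2; l=8 → 3.
Total orbitals: 2 + 3 = 5.

5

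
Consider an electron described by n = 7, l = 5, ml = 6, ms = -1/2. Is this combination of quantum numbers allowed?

The magnetic quantum number must satisfy −l ≤ ml ≤ l. With l = 5, ml can only be -5, -4, -3, -2, -1, 0, 1, 2, 3, 4, 5, so ml = 6 is forbidden.

Not allowed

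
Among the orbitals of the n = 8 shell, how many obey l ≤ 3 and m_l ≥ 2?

3

Per l-value: l=2 → 1; l=3 → 2.
Total orbitals: 1 + 2 = 3.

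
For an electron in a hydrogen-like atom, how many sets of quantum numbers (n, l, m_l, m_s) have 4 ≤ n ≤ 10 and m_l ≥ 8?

Treat each shell separately and count matching orbitals:
n=9 → 1; n=10 → 3.
Orbitals: 1 + 3 = 4. Including both spin states (m_s = ±1/2) gives 2 × 4 = 8 states.

8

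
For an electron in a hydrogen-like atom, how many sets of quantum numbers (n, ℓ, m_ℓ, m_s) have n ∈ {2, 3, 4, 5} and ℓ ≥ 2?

76

Count contributing orbitals for each principal shell:
n=3 → 5; n=4 → 12; n=5 → 21.
Orbitals: 5 + 12 + 21 = 38. Including both spin states (m_s = ±1/2) gives 2 × 38 = 76 states.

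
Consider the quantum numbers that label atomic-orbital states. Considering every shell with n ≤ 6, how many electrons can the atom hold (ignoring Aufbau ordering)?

182

Total orbitals = 1² + 2² + 3² + 4² + 5² + 6² = 91. Doubling for spin gives 182 electrons.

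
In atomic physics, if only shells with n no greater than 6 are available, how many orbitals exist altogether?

91

Total orbitals = 1² + 2² + 3² + 4² + 5² + 6² = 91.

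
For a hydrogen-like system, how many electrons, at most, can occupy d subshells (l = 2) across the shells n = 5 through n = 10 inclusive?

A d subshell (l = 2) exists for every n ≥ 3, so shells n = 5, 6, 7, 8, 9, 10 each contribute one — 6 subshells.
Since each d subshell holds 2(2·2+1) = 10 electrons, the total is 6 × 10 = 60.

60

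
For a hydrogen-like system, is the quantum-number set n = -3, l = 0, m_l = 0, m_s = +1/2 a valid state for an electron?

Invalid

The principal quantum number must be a positive integer (n ≥ 1), but here n = -3.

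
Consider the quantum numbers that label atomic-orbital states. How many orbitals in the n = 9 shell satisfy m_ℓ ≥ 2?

28

The n = 9 shell has ℓ = 0 through 8; check each.
Orbitals with m_ℓ ≥ 2, by ℓ: ℓ=2 → 1; ℓ=3 → 2; ℓ=4 → 3; ℓ=5 → 4; ℓ=6 → 5; ℓ=7 → 6; ℓ=8 → 7.
Total orbitals: 1 + 2 + 3 + 4 + 5 + 6 + 7 = 28.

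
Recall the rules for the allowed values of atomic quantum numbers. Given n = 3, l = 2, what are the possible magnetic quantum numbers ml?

-2, -1, 0, 1, 2

ml takes every integer from −l to +l. With l = 2 that gives the 5 values -2, -1, 0, 1, 2.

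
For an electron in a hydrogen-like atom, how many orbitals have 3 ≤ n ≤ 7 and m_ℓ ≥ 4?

For each n in the range, tally the orbitals obeying m_ℓ ≥ 4:
n=5 → 1; n=6 → 3; n=7 → 6.
Total orbitals: 1 + 3 + 6 = 10.

10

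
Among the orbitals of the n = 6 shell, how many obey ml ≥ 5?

Go through l = 0, …, 5 (the values permitted for n = 6).
Contributions: l=5 → 1.
Total orbitals: 1.

1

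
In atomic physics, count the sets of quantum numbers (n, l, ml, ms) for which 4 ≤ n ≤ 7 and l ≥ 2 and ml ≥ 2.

For each n in the range, tally the orbitals obeying l ≥ 2 and ml ≥ 2:
n=4 → 3; n=5 → 6; n=6 → 10; n=7 → 15.
Orbitals: 3 + 6 + 10 + 15 = 34. Including both spin states (ms = ±1/2) gives 2 × 34 = 68 states.

68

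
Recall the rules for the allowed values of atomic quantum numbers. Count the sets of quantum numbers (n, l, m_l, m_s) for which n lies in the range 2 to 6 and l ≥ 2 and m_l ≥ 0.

80

Go shell by shell, enumerating (l, m_l) with l ≥ 2 and m_l ≥ 0:
n=3 → 3; n=4 → 7; n=5 → 12; n=6 → 18.
Orbitals: 3 + 7 + 12 + 18 = 40. Including both spin states (m_s = ±1/2) gives 2 × 40 = 80 states.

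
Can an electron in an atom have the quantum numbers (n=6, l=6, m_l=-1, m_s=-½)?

No

The orbital quantum number must satisfy 0 ≤ l ≤ n−1. With n = 6 the allowed l values are 0, 1, 2, 3, 4, 5, so l = 6 is out of range.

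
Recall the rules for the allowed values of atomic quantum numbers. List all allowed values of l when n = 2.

0, 1

l is an integer with 0 ≤ l ≤ n−1, so for n = 2: l = 0, 1.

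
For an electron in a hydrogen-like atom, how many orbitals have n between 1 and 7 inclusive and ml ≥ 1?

56

For each n in the range, tally the orbitals obeying ml ≥ 1:
n=2 → 1; n=3 → 3; n=4 → 6; n=5 → 10; n=6 → 15; n=7 → 21.
Total orbitals: 1 + 3 + 6 + 10 + 15 + 21 = 56.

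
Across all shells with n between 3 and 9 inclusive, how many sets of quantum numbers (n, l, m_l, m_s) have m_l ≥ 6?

20

Per-shell orbital counts meeting the constraint:
n=7 → 1; n=8 → 3; n=9 → 6.
Orbitals: 1 + 3 + 6 = 10. Including both spin states (m_s = ±1/2) gives 2 × 10 = 20 states.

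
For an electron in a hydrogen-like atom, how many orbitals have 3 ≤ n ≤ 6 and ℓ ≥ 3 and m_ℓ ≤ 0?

28

Per-shell orbital counts meeting the constraint:
n=4 → 4; n=5 → 9; n=6 → 15.
Total orbitals: 4 + 9 + 15 = 28.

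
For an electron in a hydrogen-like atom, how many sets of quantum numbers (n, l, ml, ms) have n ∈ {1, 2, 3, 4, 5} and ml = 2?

12

Work shell by shell — for each n, count the (l, ml) pairs that satisfy ml = 2:
n=3 → 1; n=4 → 2; n=5 → 3.
Orbitals: 1 + 2 + 3 = 6. Including both spin states (ms = ±1/2) gives 2 × 6 = 12 states.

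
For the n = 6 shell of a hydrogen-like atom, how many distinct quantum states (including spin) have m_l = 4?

4

For n = 6, l ranges over 0 … 5.
Contributions: l=4 → 1; l=5 → 1.
Orbitals: 1 + 1 = 2. Each orbital carries two spin states, so 2 × 2 = 4 states.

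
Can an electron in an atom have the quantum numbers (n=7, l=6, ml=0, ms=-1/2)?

Valid

n = 7 is a positive integer. l = 6 satisfies 0 ≤ l ≤ n−1 = 6. ml = 0 lies in the range −l … +l (here −6 … 6). ms = -1/2 is one of ±1/2.
All four constraints are satisfied.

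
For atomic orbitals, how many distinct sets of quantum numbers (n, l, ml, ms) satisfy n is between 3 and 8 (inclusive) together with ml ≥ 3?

Treat each shell separately and count matching orbitals:
n=4 → 1; n=5 → 3; n=6 → 6; n=7 → 10; n=8 → 15.
Orbitals: 1 + 3 + 6 + 10 + 15 = 35. Including both spin states (ms = ±1/2) gives 2 × 35 = 70 states.

70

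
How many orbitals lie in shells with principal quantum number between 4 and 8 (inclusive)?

190

Shell n has n² orbitals: 4²=16 + 5²=25 + 6²=36 + 7²=49 + 8²=64 = 190 orbitals.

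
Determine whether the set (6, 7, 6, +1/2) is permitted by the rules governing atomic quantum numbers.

The orbital quantum number must satisfy 0 ≤ l ≤ n−1. With n = 6 the allowed l values are 0, 1, 2, 3, 4, 5, so l = 7 is out of range.

No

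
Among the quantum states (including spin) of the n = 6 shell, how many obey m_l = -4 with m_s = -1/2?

Contributions: l=4 → 1; l=5 → 1.
Orbitals: 1 + 1 = 2. With m_s fixed to a single value there is one state per orbital, giving 2 states.

2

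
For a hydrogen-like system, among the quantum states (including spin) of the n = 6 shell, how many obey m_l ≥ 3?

Go through l = 0, …, 5 (the values permitted for n = 6).
The (l, m_l) pairs meeting m_l ≥ 3 give: l=3 → 1; l=4 → 2; l=5 → 3.
Orbitals: 1 + 2 + 3 = 6. Each orbital carries two spin states, so 6 × 2 = 12 states.

12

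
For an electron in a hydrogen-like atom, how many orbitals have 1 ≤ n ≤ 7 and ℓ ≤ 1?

Go shell by shell, enumerating (ℓ, m_ℓ) with ℓ ≤ 1:
n=1 → 1; n=2 → 4; n=3 → 4; n=4 → 4; n=5 → 4; n=6 → 4; n=7 → 4.
Total orbitals: 1 + 4 + 4 + 4 + 4 + 4 + 4 = 25.

25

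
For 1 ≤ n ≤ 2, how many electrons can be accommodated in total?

Total orbitals = 1² + 2² = 5. Doubling for spin gives 10 electrons.

10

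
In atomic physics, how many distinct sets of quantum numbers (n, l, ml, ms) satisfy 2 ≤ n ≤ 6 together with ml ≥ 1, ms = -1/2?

35

Treat each shell separately and count matching orbitals:
n=2 → 1; n=3 → 3; n=4 → 6; n=5 → 10; n=6 → 15.
Orbitals: 1 + 3 + 6 + 10 + 15 = 35. With ms fixed to -1/2 there is one state per orbital, so 35 states.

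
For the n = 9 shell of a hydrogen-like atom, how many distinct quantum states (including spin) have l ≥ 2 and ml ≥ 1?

70

With n = 9 the allowed l are 0, 1, …, 8.
Orbitals with l ≥ 2 and ml ≥ 1, by l: l=2 → 2; l=3 → 3; l=4 → 4; l=5 → 5; l=6 → 6; l=7 → 7; l=8 → 8.
Orbitals: 2 + 3 + 4 + 5 + 6 + 7 + 8 = 35. Each orbital carries two spin states, so 35 × 2 = 70 states.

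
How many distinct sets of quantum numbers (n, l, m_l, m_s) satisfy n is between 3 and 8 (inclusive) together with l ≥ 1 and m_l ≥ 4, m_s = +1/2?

Go shell by shell, enumerating (l, m_l) with l ≥ 1 and m_l ≥ 4:
n=5 → 1; n=6 → 3; n=7 → 6; n=8 → 10.
Orbitals: 1 + 3 + 6 + 10 = 20. With m_s fixed to +1/2 there is one state per orbital, so 20 states.

20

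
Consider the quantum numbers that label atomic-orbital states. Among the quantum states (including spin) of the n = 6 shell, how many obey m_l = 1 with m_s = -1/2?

5

With n = 6 the allowed l are 0, 1, …, 5.
Orbitals with m_l = 1, by l: l=1 → 1; l=2 → 1; l=3 → 1; l=4 → 1; l=5 → 1.
Orbitals: 1 + 1 + 1 + 1 + 1 = 5. With m_s fixed to a single value there is one state per orbital, giving 5 states.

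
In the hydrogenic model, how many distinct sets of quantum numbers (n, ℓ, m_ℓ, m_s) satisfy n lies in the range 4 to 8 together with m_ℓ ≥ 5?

20

Go shell by shell, enumerating (ℓ, m_ℓ) with m_ℓ ≥ 5:
n=6 → 1; n=7 → 3; n=8 → 6.
Orbitals: 1 + 3 + 6 = 10. Including both spin states (m_s = ±1/2) gives 2 × 10 = 20 states.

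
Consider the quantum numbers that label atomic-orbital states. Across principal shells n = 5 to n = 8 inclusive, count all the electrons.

348

Shell n has n² orbitals: 5²=25 + 6²=36 + 7²=49 + 8²=64 = 174 orbitals.
Two spin states per orbital: 2 × 174 = 348 electrons.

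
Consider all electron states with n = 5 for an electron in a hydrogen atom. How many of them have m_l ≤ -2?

12

Go through l = 0, …, 4 (the values permitted for n = 5).
Contributions: l=2 → 1; l=3 → 2; l=4 → 3.
Orbitals: 1 + 2 + 3 = 6. Each orbital carries two spin states, so 6 × 2 = 12 states.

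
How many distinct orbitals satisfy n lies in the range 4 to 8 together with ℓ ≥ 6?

41

Treat each shell separately and count matching orbitals:
n=7 → 13; n=8 → 28.
Total orbitals: 13 + 28 = 41.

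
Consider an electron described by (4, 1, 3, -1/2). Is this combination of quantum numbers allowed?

No

The magnetic quantum number must satisfy −l ≤ m_l ≤ l. With l = 1, m_l can only be -1, 0, 1, so m_l = 3 is forbidden.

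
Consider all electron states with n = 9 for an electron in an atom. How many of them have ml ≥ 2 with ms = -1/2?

28

Per l-value: l=2 → 1; l=3 → 2; l=4 → 3; l=5 → 4; l=6 → 5; l=7 → 6; l=8 → 7.
Orbitals: 1 + 2 + 3 + 4 + 5 + 6 + 7 = 28. With ms fixed to a single value there is one state per orbital, giving 28 states.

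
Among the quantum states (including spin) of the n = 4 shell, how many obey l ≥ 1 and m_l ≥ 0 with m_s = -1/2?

The n = 4 shell has l = 0 through 3; check each.
Per l-value: l=1 → 2; l=2 → 3; l=3 → 4.
Orbitals: 2 + 3 + 4 = 9. With m_s fixed to a single value there is one state per orbital, giving 9 states.

9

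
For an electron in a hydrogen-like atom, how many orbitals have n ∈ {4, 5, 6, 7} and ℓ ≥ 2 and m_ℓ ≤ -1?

Go shell by shell, enumerating (ℓ, m_ℓ) with ℓ ≥ 2 and m_ℓ ≤ -1:
n=4 → 5; n=5 → 9; n=6 → 14; n=7 → 20.
Total orbitals: 5 + 9 + 14 + 20 = 48.

48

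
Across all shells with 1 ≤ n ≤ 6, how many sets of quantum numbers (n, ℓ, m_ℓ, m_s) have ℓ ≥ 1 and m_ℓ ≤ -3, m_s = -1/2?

Work shell by shell — for each n, count the (ℓ, m_ℓ) pairs that satisfy ℓ ≥ 1 and m_ℓ ≤ -3:
n=4 → 1; n=5 → 3; n=6 → 6.
Orbitals: 1 + 3 + 6 = 10. With m_s fixed to -1/2 there is one state per orbital, so 10 states.

10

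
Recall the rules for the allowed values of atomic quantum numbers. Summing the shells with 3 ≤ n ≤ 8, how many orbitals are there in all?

Shell n has n² orbitals: 3²=9 + 4²=16 + 5²=25 + 6²=36 + 7²=49 + 8²=64 = 199 orbitals.

199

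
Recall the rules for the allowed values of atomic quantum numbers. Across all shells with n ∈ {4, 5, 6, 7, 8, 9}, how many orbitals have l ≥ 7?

47

Per-shell orbital counts meeting the constraint:
n=8 → 15; n=9 → 32.
Total orbitals: 15 + 32 = 47.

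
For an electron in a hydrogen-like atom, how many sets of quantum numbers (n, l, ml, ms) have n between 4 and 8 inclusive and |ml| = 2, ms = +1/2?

40

Count contributing orbitals for each principal shell:
n=4 → 4; n=5 → 6; n=6 → 8; n=7 → 10; n=8 → 12.
Orbitals: 4 + 6 + 8 + 10 + 12 = 40. With ms fixed to +1/2 there is one state per orbital, so 40 states.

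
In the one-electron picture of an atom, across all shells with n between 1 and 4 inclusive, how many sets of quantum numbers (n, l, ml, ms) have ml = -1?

Work shell by shell — for each n, count the (l, ml) pairs that satisfy ml = -1:
n=2 → 1; n=3 → 2; n=4 → 3.
Orbitals: 1 + 2 + 3 = 6. Including both spin states (ms = ±1/2) gives 2 × 6 = 12 states.

12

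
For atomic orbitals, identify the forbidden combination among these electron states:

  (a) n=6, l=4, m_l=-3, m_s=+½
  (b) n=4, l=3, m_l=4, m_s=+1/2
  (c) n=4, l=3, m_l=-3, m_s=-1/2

(b) has |m_l| = 4 > l = 3, violating −l ≤ m_l ≤ l.
The remaining sets (a), (c) satisfy all four rules.

(b)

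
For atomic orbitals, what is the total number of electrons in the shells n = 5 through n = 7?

Shell n has n² orbitals: 5²=25 + 6²=36 + 7²=49 = 110 orbitals.
Two spin states per orbital: 2 × 110 = 220 electrons.

220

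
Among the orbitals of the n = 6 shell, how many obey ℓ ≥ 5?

11

Go through ℓ = 0, …, 5 (the values permitted for n = 6).
Per ℓ-value: ℓ=5 → 11.
Total orbitals: 11.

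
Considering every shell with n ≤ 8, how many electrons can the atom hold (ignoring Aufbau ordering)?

Total orbitals = 1² + 2² + 3² + 4² + 5² + 6² + 7² + 8² = 204. Doubling for spin gives 408 electrons.

408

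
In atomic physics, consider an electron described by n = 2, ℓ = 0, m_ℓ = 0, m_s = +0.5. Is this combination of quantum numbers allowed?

n = 2 is a positive integer. ℓ = 0 satisfies 0 ≤ ℓ ≤ n−1 = 1. m_ℓ = 0 lies in the range −ℓ … +ℓ (here 0). m_s = +1/2 is one of ±1/2.
All four constraints are satisfied.

Allowed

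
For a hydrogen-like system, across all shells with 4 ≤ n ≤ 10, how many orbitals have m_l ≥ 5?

35

Count contributing orbitals for each principal shell:
n=6 → 1; n=7 → 3; n=8 → 6; n=9 → 10; n=10 → 15.
Total orbitals: 1 + 3 + 6 + 10 + 15 = 35.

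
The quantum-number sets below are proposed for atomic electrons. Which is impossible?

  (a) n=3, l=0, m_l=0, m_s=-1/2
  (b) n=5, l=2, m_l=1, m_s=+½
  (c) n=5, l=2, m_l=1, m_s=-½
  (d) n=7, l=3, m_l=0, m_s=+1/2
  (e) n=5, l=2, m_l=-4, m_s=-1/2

(e)

(e) has |m_l| = 4 > l = 2, violating −l ≤ m_l ≤ l.
The remaining sets (a), (b), (c), (d) satisfy all four rules.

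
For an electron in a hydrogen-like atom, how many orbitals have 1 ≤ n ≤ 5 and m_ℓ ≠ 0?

40

Count contributing orbitals for each principal shell:
n=2 → 2; n=3 → 6; n=4 → 12; n=5 → 20.
Total orbitals: 2 + 6 + 12 + 20 = 40.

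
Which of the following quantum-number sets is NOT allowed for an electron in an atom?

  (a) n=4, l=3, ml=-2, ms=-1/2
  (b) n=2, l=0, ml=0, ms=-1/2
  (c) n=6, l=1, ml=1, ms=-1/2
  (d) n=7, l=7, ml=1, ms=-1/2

(d) has l = 7 ≥ n = 7, violating 0 ≤ l ≤ n−1.
The remaining sets (a), (b), (c) satisfy all four rules.

(d)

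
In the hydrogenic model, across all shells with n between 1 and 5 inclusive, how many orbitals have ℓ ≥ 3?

23

Count contributing orbitals for each principal shell:
n=4 → 7; n=5 → 16.
Total orbitals: 7 + 16 = 23.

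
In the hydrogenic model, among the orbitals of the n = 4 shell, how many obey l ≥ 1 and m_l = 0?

For n = 4, l ranges over 0 … 3.
The (l, m_l) pairs meeting l ≥ 1 and m_l = 0 give: l=1 → 1; l=2 → 1; l=3 → 1.
Total orbitals: 1 + 1 + 1 = 3.

3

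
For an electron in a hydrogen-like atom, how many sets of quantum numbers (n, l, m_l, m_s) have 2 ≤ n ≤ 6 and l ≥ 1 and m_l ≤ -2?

For each n in the range, tally the orbitals obeying l ≥ 1 and m_l ≤ -2:
n=3 → 1; n=4 → 3; n=5 → 6; n=6 → 10.
Orbitals: 1 + 3 + 6 + 10 = 20. Including both spin states (m_s = ±1/2) gives 2 × 20 = 40 states.

40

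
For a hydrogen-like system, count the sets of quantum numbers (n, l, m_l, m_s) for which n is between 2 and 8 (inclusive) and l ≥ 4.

For each n in the range, tally the orbitals obeying l ≥ 4:
n=5 → 9; n=6 → 20; n=7 → 33; n=8 → 48.
Orbitals: 9 + 20 + 33 + 48 = 110. Including both spin states (m_s = ±1/2) gives 2 × 110 = 220 states.

220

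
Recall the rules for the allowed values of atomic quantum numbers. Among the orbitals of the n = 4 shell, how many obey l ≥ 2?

The n = 4 shell has l = 0 through 3; check each.
The (l, ml) pairs meeting l ≥ 2 give: l=2 → 5; l=3 → 7.
Total orbitals: 5 + 7 = 12.

12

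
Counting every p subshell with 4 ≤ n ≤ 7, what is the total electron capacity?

A p subshell (l = 1) exists for every n ≥ 2, so shells n = 4, 5, 6, 7 each contribute one — 4 subshells.
Since each p subshell holds 2(2·1+1) = 6 electrons, the total is 4 × 6 = 24.

24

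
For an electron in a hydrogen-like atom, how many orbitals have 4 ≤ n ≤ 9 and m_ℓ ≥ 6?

Go shell by shell, enumerating (ℓ, m_ℓ) with m_ℓ ≥ 6:
n=7 → 1; n=8 → 3; n=9 → 6.
Total orbitals: 1 + 3 + 6 = 10.

10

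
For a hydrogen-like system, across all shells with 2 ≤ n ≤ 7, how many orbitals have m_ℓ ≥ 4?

10

Treat each shell separately and count matching orbitals:
n=5 → 1; n=6 → 3; n=7 → 6.
Total orbitals: 1 + 3 + 6 = 10.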